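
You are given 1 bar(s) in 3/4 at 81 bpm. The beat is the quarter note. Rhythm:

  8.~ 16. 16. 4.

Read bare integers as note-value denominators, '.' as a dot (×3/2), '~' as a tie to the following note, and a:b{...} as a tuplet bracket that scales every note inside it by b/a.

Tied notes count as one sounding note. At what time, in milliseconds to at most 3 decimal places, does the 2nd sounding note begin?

note 2 onset = 9/8b = 833.333ms

1. 0.0ms @ 0 + 833.333ms (9/8)
2. 833.333ms @ 9/8 + 277.778ms (3/8)
3. 1111.111ms @ 3/2 + 1111.111ms (3/2)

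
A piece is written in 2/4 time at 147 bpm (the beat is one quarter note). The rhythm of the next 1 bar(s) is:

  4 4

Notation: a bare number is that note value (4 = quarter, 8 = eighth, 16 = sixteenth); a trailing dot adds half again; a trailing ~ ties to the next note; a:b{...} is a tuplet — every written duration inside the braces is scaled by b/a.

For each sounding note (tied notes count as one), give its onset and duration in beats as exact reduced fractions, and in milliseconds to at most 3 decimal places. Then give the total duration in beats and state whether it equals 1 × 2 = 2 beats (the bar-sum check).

1) 0.0ms=0b +408.163ms=1b
2) 408.163ms=1b +408.163ms=1b
Σ=2b of 2 (147bpm 2/4) — PASS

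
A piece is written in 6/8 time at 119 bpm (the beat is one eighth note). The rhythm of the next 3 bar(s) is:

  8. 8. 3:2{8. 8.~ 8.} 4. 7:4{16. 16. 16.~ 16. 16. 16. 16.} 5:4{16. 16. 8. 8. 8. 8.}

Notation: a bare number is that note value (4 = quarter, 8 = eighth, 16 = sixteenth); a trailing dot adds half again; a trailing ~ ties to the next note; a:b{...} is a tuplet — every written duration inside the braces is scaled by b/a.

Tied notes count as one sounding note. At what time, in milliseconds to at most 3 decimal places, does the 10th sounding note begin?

note 10 onset = 78/7b = 5618.247ms

1. 0.0ms @ 0 + 756.303ms (3/2)
2. 756.303ms @ 3/2 + 756.303ms (3/2)
3. 1512.605ms @ 3 + 504.202ms (1)
4. 2016.807ms @ 4 + 1008.403ms (2)
5. 3025.21ms @ 6 + 1512.605ms (3)
6. 4537.815ms @ 9 + 216.086ms (3/7)
7. 4753.902ms @ 66/7 + 216.086ms (3/7)
8. 4969.988ms @ 69/7 + 432.173ms (6/7)
9. 5402.161ms @ 75/7 + 216.086ms (3/7)
10. 5618.247ms @ 78/7 + 216.086ms (3/7)
11. 5834.334ms @ 81/7 + 216.086ms (3/7)
12. 6050.42ms @ 12 + 302.521ms (3/5)
13. 6352.941ms @ 63/5 + 302.521ms (3/5)
14. 6655.462ms @ 66/5 + 605.042ms (6/5)
15. 7260.504ms @ 72/5 + 605.042ms (6/5)
16. 7865.546ms @ 78/5 + 605.042ms (6/5)
17. 8470.588ms @ 84/5 + 605.042ms (6/5)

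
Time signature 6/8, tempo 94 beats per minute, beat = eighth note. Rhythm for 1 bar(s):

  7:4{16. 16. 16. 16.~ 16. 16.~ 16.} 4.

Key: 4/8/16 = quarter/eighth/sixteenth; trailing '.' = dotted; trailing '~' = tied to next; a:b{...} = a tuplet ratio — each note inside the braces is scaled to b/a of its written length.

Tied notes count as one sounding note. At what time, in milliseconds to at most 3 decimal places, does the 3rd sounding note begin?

note 3 onset = 6/7b = 547.112ms

1. 0.0ms @ 0 + 273.556ms (3/7)
2. 273.556ms @ 3/7 + 273.556ms (3/7)
3. 547.112ms @ 6/7 + 273.556ms (3/7)
4. 820.669ms @ 9/7 + 547.112ms (6/7)
5. 1367.781ms @ 15/7 + 547.112ms (6/7)
6. 1914.894ms @ 3 + 1914.894ms (3)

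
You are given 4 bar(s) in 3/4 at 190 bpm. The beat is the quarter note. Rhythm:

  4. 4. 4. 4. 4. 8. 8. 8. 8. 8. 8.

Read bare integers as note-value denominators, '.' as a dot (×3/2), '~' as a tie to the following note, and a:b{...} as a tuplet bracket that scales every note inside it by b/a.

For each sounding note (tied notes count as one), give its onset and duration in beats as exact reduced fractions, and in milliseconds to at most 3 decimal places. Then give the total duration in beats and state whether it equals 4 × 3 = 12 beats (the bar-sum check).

1) 0.0ms=0b +473.684ms=3/2b
2) 473.684ms=3/2b +473.684ms=3/2b
3) 947.368ms=3b +473.684ms=3/2b
4) 1421.053ms=9/2b +473.684ms=3/2b
5) 1894.737ms=6b +473.684ms=3/2b
6) 2368.421ms=15/2b +236.842ms=3/4b
7) 2605.263ms=33/4b +236.842ms=3/4b
8) 2842.105ms=9b +236.842ms=3/4b
9) 3078.947ms=39/4b +236.842ms=3/4b
10) 3315.789ms=21/2b +236.842ms=3/4b
11) 3552.632ms=45/4b +236.842ms=3/4b
Σ=12b of 12 (190bpm 3/4) — PASS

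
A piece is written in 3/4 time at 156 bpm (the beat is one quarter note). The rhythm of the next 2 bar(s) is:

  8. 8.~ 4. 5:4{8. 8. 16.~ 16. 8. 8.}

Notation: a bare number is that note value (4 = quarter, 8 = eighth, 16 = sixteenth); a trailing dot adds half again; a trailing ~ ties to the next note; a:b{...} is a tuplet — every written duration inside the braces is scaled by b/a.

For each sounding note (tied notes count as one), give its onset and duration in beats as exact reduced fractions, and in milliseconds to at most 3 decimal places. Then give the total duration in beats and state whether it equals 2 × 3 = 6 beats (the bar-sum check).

1) 0.0ms=0b +288.462ms=3/4b
2) 288.462ms=3/4b +865.385ms=9/4b
3) 1153.846ms=3b +230.769ms=3/5b
4) 1384.615ms=18/5b +230.769ms=3/5b
5) 1615.385ms=21/5b +230.769ms=3/5b
6) 1846.154ms=24/5b +230.769ms=3/5b
7) 2076.923ms=27/5b +230.769ms=3/5b
Σ=6b of 6 (156bpm 3/4) — PASS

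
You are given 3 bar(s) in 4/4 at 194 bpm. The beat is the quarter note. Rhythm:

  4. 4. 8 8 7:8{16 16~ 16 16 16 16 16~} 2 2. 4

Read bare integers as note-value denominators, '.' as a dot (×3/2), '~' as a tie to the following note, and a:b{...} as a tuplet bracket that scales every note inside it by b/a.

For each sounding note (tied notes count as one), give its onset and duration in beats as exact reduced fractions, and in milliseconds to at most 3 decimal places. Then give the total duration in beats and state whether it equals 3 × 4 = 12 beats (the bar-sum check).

1) 0.0ms=0b +463.918ms=3/2b
2) 463.918ms=3/2b +463.918ms=3/2b
3) 927.835ms=3b +154.639ms=1/2b
4) 1082.474ms=7/2b +154.639ms=1/2b
5) 1237.113ms=4b +88.365ms=2/7b
6) 1325.479ms=30/7b +176.73ms=4/7b
7) 1502.209ms=34/7b +88.365ms=2/7b
8) 1590.574ms=36/7b +88.365ms=2/7b
9) 1678.94ms=38/7b +88.365ms=2/7b
10) 1767.305ms=40/7b +706.922ms=16/7b
11) 2474.227ms=8b +927.835ms=3b
12) 3402.062ms=11b +309.278ms=1b
Σ=12b of 12 (194bpm 4/4) — PASS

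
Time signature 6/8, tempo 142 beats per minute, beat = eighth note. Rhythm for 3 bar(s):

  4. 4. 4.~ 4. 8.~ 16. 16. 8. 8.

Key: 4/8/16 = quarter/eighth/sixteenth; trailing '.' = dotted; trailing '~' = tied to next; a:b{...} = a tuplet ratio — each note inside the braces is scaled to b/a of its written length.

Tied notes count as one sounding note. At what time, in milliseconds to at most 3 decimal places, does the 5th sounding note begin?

1. 0.0ms @ 0 + 1267.606ms (3)
2. 1267.606ms @ 3 + 1267.606ms (3)
3. 2535.211ms @ 6 + 2535.211ms (6)
4. 5070.423ms @ 12 + 950.704ms (9/4)
5. 6021.127ms @ 57/4 + 316.901ms (3/4)
6. 6338.028ms @ 15 + 633.803ms (3/2)
7. 6971.831ms @ 33/2 + 633.803ms (3/2)

note 5 onset = 57/4b = 6021.127ms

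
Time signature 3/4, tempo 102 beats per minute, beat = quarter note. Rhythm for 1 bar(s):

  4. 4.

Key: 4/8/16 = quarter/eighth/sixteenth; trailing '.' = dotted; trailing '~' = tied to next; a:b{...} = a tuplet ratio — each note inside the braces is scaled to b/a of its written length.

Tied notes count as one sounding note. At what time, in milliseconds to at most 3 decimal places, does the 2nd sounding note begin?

1. 0.0ms @ 0 + 882.353ms (3/2)
2. 882.353ms @ 3/2 + 882.353ms (3/2)

note 2 onset = 3/2b = 882.353ms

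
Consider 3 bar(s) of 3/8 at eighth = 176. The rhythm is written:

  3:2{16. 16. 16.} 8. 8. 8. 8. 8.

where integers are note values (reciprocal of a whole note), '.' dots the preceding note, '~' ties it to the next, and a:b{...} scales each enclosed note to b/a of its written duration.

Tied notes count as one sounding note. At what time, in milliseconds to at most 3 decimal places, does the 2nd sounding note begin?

note 2 onset = 1/2b = 170.455ms

1. 0.0ms @ 0 + 170.455ms (1/2)
2. 170.455ms @ 1/2 + 170.455ms (1/2)
3. 340.909ms @ 1 + 170.455ms (1/2)
4. 511.364ms @ 3/2 + 511.364ms (3/2)
5. 1022.727ms @ 3 + 511.364ms (3/2)
6. 1534.091ms @ 9/2 + 511.364ms (3/2)
7. 2045.455ms @ 6 + 511.364ms (3/2)
8. 2556.818ms @ 15/2 + 511.364ms (3/2)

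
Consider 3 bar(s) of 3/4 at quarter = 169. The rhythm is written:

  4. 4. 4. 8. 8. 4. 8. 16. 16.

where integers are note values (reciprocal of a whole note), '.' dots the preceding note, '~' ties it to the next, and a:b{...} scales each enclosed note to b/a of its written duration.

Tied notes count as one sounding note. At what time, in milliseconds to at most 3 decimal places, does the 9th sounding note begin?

1. 0.0ms @ 0 + 532.544ms (3/2)
2. 532.544ms @ 3/2 + 532.544ms (3/2)
3. 1065.089ms @ 3 + 532.544ms (3/2)
4. 1597.633ms @ 9/2 + 266.272ms (3/4)
5. 1863.905ms @ 21/4 + 266.272ms (3/4)
6. 2130.178ms @ 6 + 532.544ms (3/2)
7. 2662.722ms @ 15/2 + 266.272ms (3/4)
8. 2928.994ms @ 33/4 + 133.136ms (3/8)
9. 3062.13ms @ 69/8 + 133.136ms (3/8)

note 9 onset = 69/8b = 3062.13ms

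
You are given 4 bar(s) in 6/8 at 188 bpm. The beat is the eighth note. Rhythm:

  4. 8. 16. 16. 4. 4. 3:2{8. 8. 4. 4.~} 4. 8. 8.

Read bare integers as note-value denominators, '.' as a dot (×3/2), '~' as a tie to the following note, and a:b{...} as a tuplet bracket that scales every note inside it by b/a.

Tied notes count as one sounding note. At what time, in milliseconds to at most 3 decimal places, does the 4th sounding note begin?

note 4 onset = 21/4b = 1675.532ms

1. 0.0ms @ 0 + 957.447ms (3)
2. 957.447ms @ 3 + 478.723ms (3/2)
3. 1436.17ms @ 9/2 + 239.362ms (3/4)
4. 1675.532ms @ 21/4 + 239.362ms (3/4)
5. 1914.894ms @ 6 + 957.447ms (3)
6. 2872.34ms @ 9 + 957.447ms (3)
7. 3829.787ms @ 12 + 319.149ms (1)
8. 4148.936ms @ 13 + 319.149ms (1)
9. 4468.085ms @ 14 + 638.298ms (2)
10. 5106.383ms @ 16 + 1595.745ms (5)
11. 6702.128ms @ 21 + 478.723ms (3/2)
12. 7180.851ms @ 45/2 + 478.723ms (3/2)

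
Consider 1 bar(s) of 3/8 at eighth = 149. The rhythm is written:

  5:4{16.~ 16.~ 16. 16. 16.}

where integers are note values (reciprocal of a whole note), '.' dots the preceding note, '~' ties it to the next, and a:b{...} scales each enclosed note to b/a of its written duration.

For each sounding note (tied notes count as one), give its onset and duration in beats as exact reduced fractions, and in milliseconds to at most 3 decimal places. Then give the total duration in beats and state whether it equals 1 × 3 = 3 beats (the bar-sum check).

1) 0.0ms=0b +724.832ms=9/5b
2) 724.832ms=9/5b +241.611ms=3/5b
3) 966.443ms=12/5b +241.611ms=3/5b
Σ=3b of 3 (149bpm 3/8) — PASS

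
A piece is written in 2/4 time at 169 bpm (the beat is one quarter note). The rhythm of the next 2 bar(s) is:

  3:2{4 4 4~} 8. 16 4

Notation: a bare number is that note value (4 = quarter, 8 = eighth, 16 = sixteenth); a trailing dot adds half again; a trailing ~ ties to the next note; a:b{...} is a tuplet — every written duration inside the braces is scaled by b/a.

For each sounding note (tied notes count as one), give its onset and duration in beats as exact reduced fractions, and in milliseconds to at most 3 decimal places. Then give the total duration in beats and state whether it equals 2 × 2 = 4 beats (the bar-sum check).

1) 0.0ms=0b +236.686ms=2/3b
2) 236.686ms=2/3b +236.686ms=2/3b
3) 473.373ms=4/3b +502.959ms=17/12b
4) 976.331ms=11/4b +88.757ms=1/4b
5) 1065.089ms=3b +355.03ms=1b
Σ=4b of 4 (169bpm 2/4) — PASS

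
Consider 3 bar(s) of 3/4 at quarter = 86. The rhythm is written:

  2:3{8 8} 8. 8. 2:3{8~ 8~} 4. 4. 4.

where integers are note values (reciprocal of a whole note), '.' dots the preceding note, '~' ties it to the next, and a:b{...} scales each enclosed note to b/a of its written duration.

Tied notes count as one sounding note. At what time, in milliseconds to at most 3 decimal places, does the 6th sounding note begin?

note 6 onset = 6b = 4186.047ms

1. 0.0ms @ 0 + 523.256ms (3/4)
2. 523.256ms @ 3/4 + 523.256ms (3/4)
3. 1046.512ms @ 3/2 + 523.256ms (3/4)
4. 1569.767ms @ 9/4 + 523.256ms (3/4)
5. 2093.023ms @ 3 + 2093.023ms (3)
6. 4186.047ms @ 6 + 1046.512ms (3/2)
7. 5232.558ms @ 15/2 + 1046.512ms (3/2)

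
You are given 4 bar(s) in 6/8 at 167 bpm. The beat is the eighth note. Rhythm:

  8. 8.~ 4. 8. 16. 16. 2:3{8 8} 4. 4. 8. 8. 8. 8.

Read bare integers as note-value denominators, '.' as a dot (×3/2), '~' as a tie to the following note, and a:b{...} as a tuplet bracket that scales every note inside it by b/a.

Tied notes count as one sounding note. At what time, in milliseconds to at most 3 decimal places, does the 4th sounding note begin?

1. 0.0ms @ 0 + 538.922ms (3/2)
2. 538.922ms @ 3/2 + 1616.766ms (9/2)
3. 2155.689ms @ 6 + 538.922ms (3/2)
4. 2694.611ms @ 15/2 + 269.461ms (3/4)
5. 2964.072ms @ 33/4 + 269.461ms (3/4)
6. 3233.533ms @ 9 + 538.922ms (3/2)
7. 3772.455ms @ 21/2 + 538.922ms (3/2)
8. 4311.377ms @ 12 + 1077.844ms (3)
9. 5389.222ms @ 15 + 1077.844ms (3)
10. 6467.066ms @ 18 + 538.922ms (3/2)
11. 7005.988ms @ 39/2 + 538.922ms (3/2)
12. 7544.91ms @ 21 + 538.922ms (3/2)
13. 8083.832ms @ 45/2 + 538.922ms (3/2)

note 4 onset = 15/2b = 2694.611ms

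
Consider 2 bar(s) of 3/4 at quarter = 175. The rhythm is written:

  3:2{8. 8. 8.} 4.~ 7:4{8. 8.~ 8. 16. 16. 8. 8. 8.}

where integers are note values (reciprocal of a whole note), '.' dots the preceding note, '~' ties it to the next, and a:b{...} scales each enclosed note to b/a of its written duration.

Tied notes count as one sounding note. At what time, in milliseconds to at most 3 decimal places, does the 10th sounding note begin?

1. 0.0ms @ 0 + 171.429ms (1/2)
2. 171.429ms @ 1/2 + 171.429ms (1/2)
3. 342.857ms @ 1 + 171.429ms (1/2)
4. 514.286ms @ 3/2 + 661.224ms (27/14)
5. 1175.51ms @ 24/7 + 293.878ms (6/7)
6. 1469.388ms @ 30/7 + 73.469ms (3/14)
7. 1542.857ms @ 9/2 + 73.469ms (3/14)
8. 1616.327ms @ 33/7 + 146.939ms (3/7)
9. 1763.265ms @ 36/7 + 146.939ms (3/7)
10. 1910.204ms @ 39/7 + 146.939ms (3/7)

note 10 onset = 39/7b = 1910.204ms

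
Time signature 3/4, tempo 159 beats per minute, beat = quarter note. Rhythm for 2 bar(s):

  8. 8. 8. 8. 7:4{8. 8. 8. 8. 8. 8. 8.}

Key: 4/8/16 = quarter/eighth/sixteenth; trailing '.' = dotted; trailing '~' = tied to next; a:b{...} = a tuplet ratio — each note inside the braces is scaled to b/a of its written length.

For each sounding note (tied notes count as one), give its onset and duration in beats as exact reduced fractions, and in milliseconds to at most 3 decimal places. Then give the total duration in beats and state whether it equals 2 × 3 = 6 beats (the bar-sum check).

1) 0.0ms=0b +283.019ms=3/4b
2) 283.019ms=3/4b +283.019ms=3/4b
3) 566.038ms=3/2b +283.019ms=3/4b
4) 849.057ms=9/4b +283.019ms=3/4b
5) 1132.075ms=3b +161.725ms=3/7b
6) 1293.801ms=24/7b +161.725ms=3/7b
7) 1455.526ms=27/7b +161.725ms=3/7b
8) 1617.251ms=30/7b +161.725ms=3/7b
9) 1778.976ms=33/7b +161.725ms=3/7b
10) 1940.701ms=36/7b +161.725ms=3/7b
11) 2102.426ms=39/7b +161.725ms=3/7b
Σ=6b of 6 (159bpm 3/4) — PASS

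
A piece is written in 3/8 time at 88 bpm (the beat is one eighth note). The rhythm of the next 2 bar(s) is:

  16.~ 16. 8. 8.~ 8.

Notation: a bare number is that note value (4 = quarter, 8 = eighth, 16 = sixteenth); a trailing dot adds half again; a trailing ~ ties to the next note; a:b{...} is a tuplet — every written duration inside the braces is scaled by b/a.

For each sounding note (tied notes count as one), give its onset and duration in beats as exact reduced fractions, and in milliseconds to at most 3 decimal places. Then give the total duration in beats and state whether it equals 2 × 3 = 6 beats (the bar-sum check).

1) 0.0ms=0b +1022.727ms=3/2b
2) 1022.727ms=3/2b +1022.727ms=3/2b
3) 2045.455ms=3b +2045.455ms=3b
Σ=6b of 6 (88bpm 3/8) — PASS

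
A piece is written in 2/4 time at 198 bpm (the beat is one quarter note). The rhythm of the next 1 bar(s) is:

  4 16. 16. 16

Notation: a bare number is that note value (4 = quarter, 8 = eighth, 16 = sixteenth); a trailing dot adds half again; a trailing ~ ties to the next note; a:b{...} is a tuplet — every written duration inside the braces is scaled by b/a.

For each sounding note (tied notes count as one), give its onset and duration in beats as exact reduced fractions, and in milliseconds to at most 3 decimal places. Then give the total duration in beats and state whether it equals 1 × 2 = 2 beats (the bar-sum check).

1) 0.0ms=0b +303.03ms=1b
2) 303.03ms=1b +113.636ms=3/8b
3) 416.667ms=11/8b +113.636ms=3/8b
4) 530.303ms=7/4b +75.758ms=1/4b
Σ=2b of 2 (198bpm 2/4) — PASS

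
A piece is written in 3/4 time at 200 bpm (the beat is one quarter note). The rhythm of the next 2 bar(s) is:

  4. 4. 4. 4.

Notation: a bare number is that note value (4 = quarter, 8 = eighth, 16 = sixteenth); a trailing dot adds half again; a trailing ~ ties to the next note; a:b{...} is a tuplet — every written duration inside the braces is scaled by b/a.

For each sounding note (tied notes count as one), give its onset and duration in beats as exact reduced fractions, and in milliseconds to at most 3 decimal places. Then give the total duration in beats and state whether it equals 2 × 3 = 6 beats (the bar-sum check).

1) 0.0ms=0b +450.0ms=3/2b
2) 450.0ms=3/2b +450.0ms=3/2b
3) 900.0ms=3b +450.0ms=3/2b
4) 1350.0ms=9/2b +450.0ms=3/2b
Σ=6b of 6 (200bpm 3/4) — PASS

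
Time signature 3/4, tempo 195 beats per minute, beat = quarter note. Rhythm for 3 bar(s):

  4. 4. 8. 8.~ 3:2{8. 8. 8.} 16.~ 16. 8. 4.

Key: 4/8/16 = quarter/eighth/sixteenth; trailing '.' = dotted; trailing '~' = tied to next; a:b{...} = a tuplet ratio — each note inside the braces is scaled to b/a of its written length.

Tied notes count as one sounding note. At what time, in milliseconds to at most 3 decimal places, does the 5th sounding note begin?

1. 0.0ms @ 0 + 461.538ms (3/2)
2. 461.538ms @ 3/2 + 461.538ms (3/2)
3. 923.077ms @ 3 + 230.769ms (3/4)
4. 1153.846ms @ 15/4 + 384.615ms (5/4)
5. 1538.462ms @ 5 + 153.846ms (1/2)
6. 1692.308ms @ 11/2 + 153.846ms (1/2)
7. 1846.154ms @ 6 + 230.769ms (3/4)
8. 2076.923ms @ 27/4 + 230.769ms (3/4)
9. 2307.692ms @ 15/2 + 461.538ms (3/2)

note 5 onset = 5b = 1538.462ms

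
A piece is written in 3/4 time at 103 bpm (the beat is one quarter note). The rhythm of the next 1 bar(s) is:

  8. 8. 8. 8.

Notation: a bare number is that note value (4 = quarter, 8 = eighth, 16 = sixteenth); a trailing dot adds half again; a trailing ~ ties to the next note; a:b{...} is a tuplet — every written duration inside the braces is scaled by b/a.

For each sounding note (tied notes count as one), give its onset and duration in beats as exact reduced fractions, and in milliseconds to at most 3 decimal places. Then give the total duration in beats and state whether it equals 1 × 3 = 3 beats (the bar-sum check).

1) 0.0ms=0b +436.893ms=3/4b
2) 436.893ms=3/4b +436.893ms=3/4b
3) 873.786ms=3/2b +436.893ms=3/4b
4) 1310.68ms=9/4b +436.893ms=3/4b
Σ=3b of 3 (103bpm 3/4) — PASS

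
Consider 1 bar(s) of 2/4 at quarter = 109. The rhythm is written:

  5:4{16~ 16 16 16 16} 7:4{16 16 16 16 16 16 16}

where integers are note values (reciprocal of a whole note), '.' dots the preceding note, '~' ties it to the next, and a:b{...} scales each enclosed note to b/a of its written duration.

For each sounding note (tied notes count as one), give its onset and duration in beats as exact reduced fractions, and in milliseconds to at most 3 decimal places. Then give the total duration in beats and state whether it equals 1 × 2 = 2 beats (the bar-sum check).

1) 0.0ms=0b +220.183ms=2/5b
2) 220.183ms=2/5b +110.092ms=1/5b
3) 330.275ms=3/5b +110.092ms=1/5b
4) 440.367ms=4/5b +110.092ms=1/5b
5) 550.459ms=1b +78.637ms=1/7b
6) 629.096ms=8/7b +78.637ms=1/7b
7) 707.733ms=9/7b +78.637ms=1/7b
8) 786.37ms=10/7b +78.637ms=1/7b
9) 865.007ms=11/7b +78.637ms=1/7b
10) 943.644ms=12/7b +78.637ms=1/7b
11) 1022.28ms=13/7b +78.637ms=1/7b
Σ=2b of 2 (109bpm 2/4) — PASS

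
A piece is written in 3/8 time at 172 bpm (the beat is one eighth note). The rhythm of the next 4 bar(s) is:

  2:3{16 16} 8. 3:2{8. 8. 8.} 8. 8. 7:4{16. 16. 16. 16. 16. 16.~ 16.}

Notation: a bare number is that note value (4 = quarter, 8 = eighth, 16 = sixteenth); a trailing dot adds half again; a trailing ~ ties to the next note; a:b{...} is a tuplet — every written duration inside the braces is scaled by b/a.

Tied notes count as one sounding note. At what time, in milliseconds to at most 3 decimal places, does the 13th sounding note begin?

1. 0.0ms @ 0 + 261.628ms (3/4)
2. 261.628ms @ 3/4 + 261.628ms (3/4)
3. 523.256ms @ 3/2 + 523.256ms (3/2)
4. 1046.512ms @ 3 + 348.837ms (1)
5. 1395.349ms @ 4 + 348.837ms (1)
6. 1744.186ms @ 5 + 348.837ms (1)
7. 2093.023ms @ 6 + 523.256ms (3/2)
8. 2616.279ms @ 15/2 + 523.256ms (3/2)
9. 3139.535ms @ 9 + 149.502ms (3/7)
10. 3289.037ms @ 66/7 + 149.502ms (3/7)
11. 3438.538ms @ 69/7 + 149.502ms (3/7)
12. 3588.04ms @ 72/7 + 149.502ms (3/7)
13. 3737.542ms @ 75/7 + 149.502ms (3/7)
14. 3887.043ms @ 78/7 + 299.003ms (6/7)

note 13 onset = 75/7b = 3737.542ms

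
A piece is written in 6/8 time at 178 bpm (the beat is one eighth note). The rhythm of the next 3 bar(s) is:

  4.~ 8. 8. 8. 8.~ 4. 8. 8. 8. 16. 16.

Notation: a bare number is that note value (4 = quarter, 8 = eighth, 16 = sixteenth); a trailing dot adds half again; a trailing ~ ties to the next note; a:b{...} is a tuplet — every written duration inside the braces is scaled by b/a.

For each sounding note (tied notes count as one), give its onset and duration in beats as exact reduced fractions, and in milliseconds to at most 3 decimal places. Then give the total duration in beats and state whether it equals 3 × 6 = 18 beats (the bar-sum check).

1) 0.0ms=0b +1516.854ms=9/2b
2) 1516.854ms=9/2b +505.618ms=3/2b
3) 2022.472ms=6b +505.618ms=3/2b
4) 2528.09ms=15/2b +1516.854ms=9/2b
5) 4044.944ms=12b +505.618ms=3/2b
6) 4550.562ms=27/2b +505.618ms=3/2b
7) 5056.18ms=15b +505.618ms=3/2b
8) 5561.798ms=33/2b +252.809ms=3/4b
9) 5814.607ms=69/4b +252.809ms=3/4b
Σ=18b of 18 (178bpm 6/8) — PASS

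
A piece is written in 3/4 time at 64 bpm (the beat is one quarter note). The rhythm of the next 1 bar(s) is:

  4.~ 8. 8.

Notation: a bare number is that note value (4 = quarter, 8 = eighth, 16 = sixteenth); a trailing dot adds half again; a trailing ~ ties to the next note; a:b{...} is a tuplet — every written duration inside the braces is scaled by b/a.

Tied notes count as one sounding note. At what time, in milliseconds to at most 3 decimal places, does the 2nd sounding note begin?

note 2 onset = 9/4b = 2109.375ms

1. 0.0ms @ 0 + 2109.375ms (9/4)
2. 2109.375ms @ 9/4 + 703.125ms (3/4)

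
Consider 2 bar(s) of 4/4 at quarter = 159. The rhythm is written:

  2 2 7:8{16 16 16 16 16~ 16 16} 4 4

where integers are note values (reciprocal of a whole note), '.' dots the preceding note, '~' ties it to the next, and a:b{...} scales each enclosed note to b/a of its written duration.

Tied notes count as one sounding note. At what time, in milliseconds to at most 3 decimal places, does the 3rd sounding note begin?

1. 0.0ms @ 0 + 754.717ms (2)
2. 754.717ms @ 2 + 754.717ms (2)
3. 1509.434ms @ 4 + 107.817ms (2/7)
4. 1617.251ms @ 30/7 + 107.817ms (2/7)
5. 1725.067ms @ 32/7 + 107.817ms (2/7)
6. 1832.884ms @ 34/7 + 107.817ms (2/7)
7. 1940.701ms @ 36/7 + 215.633ms (4/7)
8. 2156.334ms @ 40/7 + 107.817ms (2/7)
9. 2264.151ms @ 6 + 377.358ms (1)
10. 2641.509ms @ 7 + 377.358ms (1)

note 3 onset = 4b = 1509.434ms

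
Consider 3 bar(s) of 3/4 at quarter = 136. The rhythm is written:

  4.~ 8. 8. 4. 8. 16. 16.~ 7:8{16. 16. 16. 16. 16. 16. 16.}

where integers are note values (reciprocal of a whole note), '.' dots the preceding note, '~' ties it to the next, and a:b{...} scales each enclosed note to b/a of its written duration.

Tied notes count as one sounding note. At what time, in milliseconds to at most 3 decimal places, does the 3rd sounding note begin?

note 3 onset = 3b = 1323.529ms

1. 0.0ms @ 0 + 992.647ms (9/4)
2. 992.647ms @ 9/4 + 330.882ms (3/4)
3. 1323.529ms @ 3 + 661.765ms (3/2)
4. 1985.294ms @ 9/2 + 330.882ms (3/4)
5. 2316.176ms @ 21/4 + 165.441ms (3/8)
6. 2481.618ms @ 45/8 + 354.517ms (45/56)
7. 2836.134ms @ 45/7 + 189.076ms (3/7)
8. 3025.21ms @ 48/7 + 189.076ms (3/7)
9. 3214.286ms @ 51/7 + 189.076ms (3/7)
10. 3403.361ms @ 54/7 + 189.076ms (3/7)
11. 3592.437ms @ 57/7 + 189.076ms (3/7)
12. 3781.513ms @ 60/7 + 189.076ms (3/7)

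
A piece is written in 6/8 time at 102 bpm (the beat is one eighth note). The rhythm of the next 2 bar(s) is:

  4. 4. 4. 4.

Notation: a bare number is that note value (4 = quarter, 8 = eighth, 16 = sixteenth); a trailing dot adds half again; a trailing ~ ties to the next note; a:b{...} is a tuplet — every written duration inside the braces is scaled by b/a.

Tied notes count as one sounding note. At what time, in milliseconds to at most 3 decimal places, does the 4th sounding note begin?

1. 0.0ms @ 0 + 1764.706ms (3)
2. 1764.706ms @ 3 + 1764.706ms (3)
3. 3529.412ms @ 6 + 1764.706ms (3)
4. 5294.118ms @ 9 + 1764.706ms (3)

note 4 onset = 9b = 5294.118ms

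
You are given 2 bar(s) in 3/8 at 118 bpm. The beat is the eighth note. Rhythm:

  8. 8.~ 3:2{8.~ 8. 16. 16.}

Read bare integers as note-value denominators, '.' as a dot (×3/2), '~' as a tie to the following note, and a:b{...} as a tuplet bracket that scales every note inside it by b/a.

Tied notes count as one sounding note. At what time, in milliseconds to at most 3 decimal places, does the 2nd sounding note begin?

1. 0.0ms @ 0 + 762.712ms (3/2)
2. 762.712ms @ 3/2 + 1779.661ms (7/2)
3. 2542.373ms @ 5 + 254.237ms (1/2)
4. 2796.61ms @ 11/2 + 254.237ms (1/2)

note 2 onset = 3/2b = 762.712ms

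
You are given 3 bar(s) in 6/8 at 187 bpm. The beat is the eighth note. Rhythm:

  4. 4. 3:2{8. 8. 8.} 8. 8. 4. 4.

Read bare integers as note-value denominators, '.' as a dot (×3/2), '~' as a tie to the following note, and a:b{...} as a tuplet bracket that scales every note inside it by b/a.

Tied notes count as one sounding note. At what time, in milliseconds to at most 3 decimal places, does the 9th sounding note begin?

note 9 onset = 15b = 4812.834ms

1. 0.0ms @ 0 + 962.567ms (3)
2. 962.567ms @ 3 + 962.567ms (3)
3. 1925.134ms @ 6 + 320.856ms (1)
4. 2245.989ms @ 7 + 320.856ms (1)
5. 2566.845ms @ 8 + 320.856ms (1)
6. 2887.701ms @ 9 + 481.283ms (3/2)
7. 3368.984ms @ 21/2 + 481.283ms (3/2)
8. 3850.267ms @ 12 + 962.567ms (3)
9. 4812.834ms @ 15 + 962.567ms (3)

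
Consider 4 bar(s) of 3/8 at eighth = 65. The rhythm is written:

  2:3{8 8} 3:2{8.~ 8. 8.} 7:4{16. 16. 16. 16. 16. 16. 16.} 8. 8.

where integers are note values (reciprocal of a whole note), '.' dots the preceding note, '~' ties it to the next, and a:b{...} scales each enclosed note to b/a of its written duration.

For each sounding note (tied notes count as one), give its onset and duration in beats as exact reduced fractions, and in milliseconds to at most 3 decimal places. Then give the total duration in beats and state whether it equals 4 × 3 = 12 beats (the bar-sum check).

1) 0.0ms=0b +1384.615ms=3/2b
2) 1384.615ms=3/2b +1384.615ms=3/2b
3) 2769.231ms=3b +1846.154ms=2b
4) 4615.385ms=5b +923.077ms=1b
5) 5538.462ms=6b +395.604ms=3/7b
6) 5934.066ms=45/7b +395.604ms=3/7b
7) 6329.67ms=48/7b +395.604ms=3/7b
8) 6725.275ms=51/7b +395.604ms=3/7b
9) 7120.879ms=54/7b +395.604ms=3/7b
10) 7516.484ms=57/7b +395.604ms=3/7b
11) 7912.088ms=60/7b +395.604ms=3/7b
12) 8307.692ms=9b +1384.615ms=3/2b
13) 9692.308ms=21/2b +1384.615ms=3/2b
Σ=12b of 12 (65bpm 3/8) — PASS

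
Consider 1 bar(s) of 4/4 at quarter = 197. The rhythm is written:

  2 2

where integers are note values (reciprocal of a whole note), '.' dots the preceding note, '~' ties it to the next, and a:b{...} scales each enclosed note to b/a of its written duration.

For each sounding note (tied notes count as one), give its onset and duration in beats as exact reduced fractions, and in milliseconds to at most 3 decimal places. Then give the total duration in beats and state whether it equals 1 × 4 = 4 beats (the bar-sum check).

1) 0.0ms=0b +609.137ms=2b
2) 609.137ms=2b +609.137ms=2b
Σ=4b of 4 (197bpm 4/4) — PASS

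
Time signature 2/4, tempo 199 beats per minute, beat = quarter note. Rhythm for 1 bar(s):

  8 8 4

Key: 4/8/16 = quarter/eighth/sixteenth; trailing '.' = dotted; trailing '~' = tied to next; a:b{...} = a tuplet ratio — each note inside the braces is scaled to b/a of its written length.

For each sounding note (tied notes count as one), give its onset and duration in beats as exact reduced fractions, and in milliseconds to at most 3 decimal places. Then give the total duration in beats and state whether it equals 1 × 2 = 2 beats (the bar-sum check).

1) 0.0ms=0b +150.754ms=1/2b
2) 150.754ms=1/2b +150.754ms=1/2b
3) 301.508ms=1b +301.508ms=1b
Σ=2b of 2 (199bpm 2/4) — PASS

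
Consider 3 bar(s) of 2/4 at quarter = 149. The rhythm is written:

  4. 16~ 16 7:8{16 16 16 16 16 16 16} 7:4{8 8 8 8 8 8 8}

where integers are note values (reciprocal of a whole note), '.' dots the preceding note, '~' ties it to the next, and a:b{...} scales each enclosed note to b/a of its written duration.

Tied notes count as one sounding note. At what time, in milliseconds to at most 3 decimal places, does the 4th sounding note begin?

note 4 onset = 16/7b = 920.422ms

1. 0.0ms @ 0 + 604.027ms (3/2)
2. 604.027ms @ 3/2 + 201.342ms (1/2)
3. 805.369ms @ 2 + 115.053ms (2/7)
4. 920.422ms @ 16/7 + 115.053ms (2/7)
5. 1035.475ms @ 18/7 + 115.053ms (2/7)
6. 1150.527ms @ 20/7 + 115.053ms (2/7)
7. 1265.58ms @ 22/7 + 115.053ms (2/7)
8. 1380.633ms @ 24/7 + 115.053ms (2/7)
9. 1495.686ms @ 26/7 + 115.053ms (2/7)
10. 1610.738ms @ 4 + 115.053ms (2/7)
11. 1725.791ms @ 30/7 + 115.053ms (2/7)
12. 1840.844ms @ 32/7 + 115.053ms (2/7)
13. 1955.896ms @ 34/7 + 115.053ms (2/7)
14. 2070.949ms @ 36/7 + 115.053ms (2/7)
15. 2186.002ms @ 38/7 + 115.053ms (2/7)
16. 2301.055ms @ 40/7 + 115.053ms (2/7)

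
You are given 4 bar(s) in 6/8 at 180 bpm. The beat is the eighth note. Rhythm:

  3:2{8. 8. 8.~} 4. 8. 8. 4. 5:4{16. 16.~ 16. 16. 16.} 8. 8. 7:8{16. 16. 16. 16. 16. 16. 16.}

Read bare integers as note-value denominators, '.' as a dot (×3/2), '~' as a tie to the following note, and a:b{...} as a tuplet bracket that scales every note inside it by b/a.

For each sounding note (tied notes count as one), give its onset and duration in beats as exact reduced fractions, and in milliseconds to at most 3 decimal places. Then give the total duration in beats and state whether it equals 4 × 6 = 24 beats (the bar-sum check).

1) 0.0ms=0b +333.333ms=1b
2) 333.333ms=1b +333.333ms=1b
3) 666.667ms=2b +1333.333ms=4b
4) 2000.0ms=6b +500.0ms=3/2b
5) 2500.0ms=15/2b +500.0ms=3/2b
6) 3000.0ms=9b +1000.0ms=3b
7) 4000.0ms=12b +200.0ms=3/5b
8) 4200.0ms=63/5b +400.0ms=6/5b
9) 4600.0ms=69/5b +200.0ms=3/5b
10) 4800.0ms=72/5b +200.0ms=3/5b
11) 5000.0ms=15b +500.0ms=3/2b
12) 5500.0ms=33/2b +500.0ms=3/2b
13) 6000.0ms=18b +285.714ms=6/7b
14) 6285.714ms=132/7b +285.714ms=6/7b
15) 6571.429ms=138/7b +285.714ms=6/7b
16) 6857.143ms=144/7b +285.714ms=6/7b
17) 7142.857ms=150/7b +285.714ms=6/7b
18) 7428.571ms=156/7b +285.714ms=6/7b
19) 7714.286ms=162/7b +285.714ms=6/7b
Σ=24b of 24 (180bpm 6/8) — PASS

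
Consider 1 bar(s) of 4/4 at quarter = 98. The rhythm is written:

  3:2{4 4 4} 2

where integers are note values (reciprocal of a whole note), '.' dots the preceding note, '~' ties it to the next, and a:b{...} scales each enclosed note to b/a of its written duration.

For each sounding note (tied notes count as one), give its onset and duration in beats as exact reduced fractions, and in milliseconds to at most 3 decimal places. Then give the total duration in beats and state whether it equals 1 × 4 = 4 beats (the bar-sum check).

1) 0.0ms=0b +408.163ms=2/3b
2) 408.163ms=2/3b +408.163ms=2/3b
3) 816.327ms=4/3b +408.163ms=2/3b
4) 1224.49ms=2b +1224.49ms=2b
Σ=4b of 4 (98bpm 4/4) — PASS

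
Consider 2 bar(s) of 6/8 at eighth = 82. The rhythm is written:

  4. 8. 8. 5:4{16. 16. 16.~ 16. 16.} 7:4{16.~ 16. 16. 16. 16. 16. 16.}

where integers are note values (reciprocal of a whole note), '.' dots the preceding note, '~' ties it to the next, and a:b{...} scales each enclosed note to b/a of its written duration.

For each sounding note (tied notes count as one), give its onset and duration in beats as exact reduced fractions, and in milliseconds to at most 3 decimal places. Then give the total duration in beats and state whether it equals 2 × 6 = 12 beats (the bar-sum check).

1) 0.0ms=0b +2195.122ms=3b
2) 2195.122ms=3b +1097.561ms=3/2b
3) 3292.683ms=9/2b +1097.561ms=3/2b
4) 4390.244ms=6b +439.024ms=3/5b
5) 4829.268ms=33/5b +439.024ms=3/5b
6) 5268.293ms=36/5b +878.049ms=6/5b
7) 6146.341ms=42/5b +439.024ms=3/5b
8) 6585.366ms=9b +627.178ms=6/7b
9) 7212.544ms=69/7b +313.589ms=3/7b
10) 7526.132ms=72/7b +313.589ms=3/7b
11) 7839.721ms=75/7b +313.589ms=3/7b
12) 8153.31ms=78/7b +313.589ms=3/7b
13) 8466.899ms=81/7b +313.589ms=3/7b
Σ=12b of 12 (82bpm 6/8) — PASS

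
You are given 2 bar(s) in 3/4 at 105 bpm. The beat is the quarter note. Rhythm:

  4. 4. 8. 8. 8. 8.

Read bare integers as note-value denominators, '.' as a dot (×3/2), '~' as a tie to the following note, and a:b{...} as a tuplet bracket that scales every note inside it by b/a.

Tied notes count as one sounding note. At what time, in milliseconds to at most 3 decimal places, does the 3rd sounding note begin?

1. 0.0ms @ 0 + 857.143ms (3/2)
2. 857.143ms @ 3/2 + 857.143ms (3/2)
3. 1714.286ms @ 3 + 428.571ms (3/4)
4. 2142.857ms @ 15/4 + 428.571ms (3/4)
5. 2571.429ms @ 9/2 + 428.571ms (3/4)
6. 3000.0ms @ 21/4 + 428.571ms (3/4)

note 3 onset = 3b = 1714.286ms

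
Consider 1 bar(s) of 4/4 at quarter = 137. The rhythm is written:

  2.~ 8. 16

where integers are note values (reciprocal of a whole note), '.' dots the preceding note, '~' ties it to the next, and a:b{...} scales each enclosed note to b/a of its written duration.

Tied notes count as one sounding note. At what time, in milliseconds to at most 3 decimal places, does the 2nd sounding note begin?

1. 0.0ms @ 0 + 1642.336ms (15/4)
2. 1642.336ms @ 15/4 + 109.489ms (1/4)

note 2 onset = 15/4b = 1642.336ms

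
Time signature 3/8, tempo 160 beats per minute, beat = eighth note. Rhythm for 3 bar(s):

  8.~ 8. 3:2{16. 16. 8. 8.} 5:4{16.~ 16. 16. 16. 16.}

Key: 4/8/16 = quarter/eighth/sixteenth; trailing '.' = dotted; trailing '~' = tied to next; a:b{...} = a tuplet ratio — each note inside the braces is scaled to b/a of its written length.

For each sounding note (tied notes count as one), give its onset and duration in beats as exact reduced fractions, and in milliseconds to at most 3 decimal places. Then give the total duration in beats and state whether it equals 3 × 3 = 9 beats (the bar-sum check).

1) 0.0ms=0b +1125.0ms=3b
2) 1125.0ms=3b +187.5ms=1/2b
3) 1312.5ms=7/2b +187.5ms=1/2b
4) 1500.0ms=4b +375.0ms=1b
5) 1875.0ms=5b +375.0ms=1b
6) 2250.0ms=6b +450.0ms=6/5b
7) 2700.0ms=36/5b +225.0ms=3/5b
8) 2925.0ms=39/5b +225.0ms=3/5b
9) 3150.0ms=42/5b +225.0ms=3/5b
Σ=9b of 9 (160bpm 3/8) — PASS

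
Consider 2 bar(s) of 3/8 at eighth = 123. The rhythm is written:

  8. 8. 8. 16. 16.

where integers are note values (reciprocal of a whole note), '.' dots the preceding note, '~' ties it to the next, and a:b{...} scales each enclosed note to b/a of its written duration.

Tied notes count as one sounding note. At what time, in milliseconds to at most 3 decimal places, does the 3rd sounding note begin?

note 3 onset = 3b = 1463.415ms

1. 0.0ms @ 0 + 731.707ms (3/2)
2. 731.707ms @ 3/2 + 731.707ms (3/2)
3. 1463.415ms @ 3 + 731.707ms (3/2)
4. 2195.122ms @ 9/2 + 365.854ms (3/4)
5. 2560.976ms @ 21/4 + 365.854ms (3/4)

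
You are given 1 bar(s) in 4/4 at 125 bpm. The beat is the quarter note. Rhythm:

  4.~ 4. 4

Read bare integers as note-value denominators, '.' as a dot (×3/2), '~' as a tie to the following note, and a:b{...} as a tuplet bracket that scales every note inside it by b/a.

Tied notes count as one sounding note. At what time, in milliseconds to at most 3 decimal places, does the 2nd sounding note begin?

1. 0.0ms @ 0 + 1440.0ms (3)
2. 1440.0ms @ 3 + 480.0ms (1)

note 2 onset = 3b = 1440.0ms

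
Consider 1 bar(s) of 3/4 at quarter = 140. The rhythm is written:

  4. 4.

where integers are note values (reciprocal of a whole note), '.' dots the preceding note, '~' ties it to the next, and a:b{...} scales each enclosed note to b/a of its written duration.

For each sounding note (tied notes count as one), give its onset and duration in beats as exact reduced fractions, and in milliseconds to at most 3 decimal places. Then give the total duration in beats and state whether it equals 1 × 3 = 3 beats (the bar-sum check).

1) 0.0ms=0b +642.857ms=3/2b
2) 642.857ms=3/2b +642.857ms=3/2b
Σ=3b of 3 (140bpm 3/4) — PASS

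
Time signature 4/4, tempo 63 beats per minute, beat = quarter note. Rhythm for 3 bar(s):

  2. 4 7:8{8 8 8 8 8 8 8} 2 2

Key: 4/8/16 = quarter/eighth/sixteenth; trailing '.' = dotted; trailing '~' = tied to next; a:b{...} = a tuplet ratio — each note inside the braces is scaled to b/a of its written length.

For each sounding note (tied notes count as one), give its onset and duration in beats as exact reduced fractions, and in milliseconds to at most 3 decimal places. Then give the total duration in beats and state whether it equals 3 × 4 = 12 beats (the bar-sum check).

1) 0.0ms=0b +2857.143ms=3b
2) 2857.143ms=3b +952.381ms=1b
3) 3809.524ms=4b +544.218ms=4/7b
4) 4353.741ms=32/7b +544.218ms=4/7b
5) 4897.959ms=36/7b +544.218ms=4/7b
6) 5442.177ms=40/7b +544.218ms=4/7b
7) 5986.395ms=44/7b +544.218ms=4/7b
8) 6530.612ms=48/7b +544.218ms=4/7b
9) 7074.83ms=52/7b +544.218ms=4/7b
10) 7619.048ms=8b +1904.762ms=2b
11) 9523.81ms=10b +1904.762ms=2b
Σ=12b of 12 (63bpm 4/4) — PASS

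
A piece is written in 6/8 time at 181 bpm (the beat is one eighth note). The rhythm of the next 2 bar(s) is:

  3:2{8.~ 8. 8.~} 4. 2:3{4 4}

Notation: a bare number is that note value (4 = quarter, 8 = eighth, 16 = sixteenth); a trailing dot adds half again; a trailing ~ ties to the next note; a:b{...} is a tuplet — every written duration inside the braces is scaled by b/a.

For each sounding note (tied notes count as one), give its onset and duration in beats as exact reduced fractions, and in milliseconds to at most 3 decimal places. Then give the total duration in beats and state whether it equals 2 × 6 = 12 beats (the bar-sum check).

1) 0.0ms=0b +662.983ms=2b
2) 662.983ms=2b +1325.967ms=4b
3) 1988.95ms=6b +994.475ms=3b
4) 2983.425ms=9b +994.475ms=3b
Σ=12b of 12 (181bpm 6/8) — PASS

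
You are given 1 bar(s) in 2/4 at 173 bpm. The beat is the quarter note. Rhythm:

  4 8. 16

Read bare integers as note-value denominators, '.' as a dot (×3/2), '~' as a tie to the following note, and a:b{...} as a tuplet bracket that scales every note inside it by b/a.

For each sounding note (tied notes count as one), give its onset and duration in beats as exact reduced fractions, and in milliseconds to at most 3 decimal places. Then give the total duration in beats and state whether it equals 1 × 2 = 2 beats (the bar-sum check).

1) 0.0ms=0b +346.821ms=1b
2) 346.821ms=1b +260.116ms=3/4b
3) 606.936ms=7/4b +86.705ms=1/4b
Σ=2b of 2 (173bpm 2/4) — PASS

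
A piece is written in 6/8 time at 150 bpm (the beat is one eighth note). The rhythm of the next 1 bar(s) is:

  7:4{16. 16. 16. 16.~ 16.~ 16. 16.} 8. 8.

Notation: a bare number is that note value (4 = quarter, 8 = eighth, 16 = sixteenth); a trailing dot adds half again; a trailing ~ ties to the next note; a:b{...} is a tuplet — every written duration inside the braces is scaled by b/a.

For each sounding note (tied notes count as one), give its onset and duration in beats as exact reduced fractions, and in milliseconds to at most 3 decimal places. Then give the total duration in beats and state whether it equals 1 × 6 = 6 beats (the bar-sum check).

1) 0.0ms=0b +171.429ms=3/7b
2) 171.429ms=3/7b +171.429ms=3/7b
3) 342.857ms=6/7b +171.429ms=3/7b
4) 514.286ms=9/7b +514.286ms=9/7b
5) 1028.571ms=18/7b +171.429ms=3/7b
6) 1200.0ms=3b +600.0ms=3/2b
7) 1800.0ms=9/2b +600.0ms=3/2b
Σ=6b of 6 (150bpm 6/8) — PASS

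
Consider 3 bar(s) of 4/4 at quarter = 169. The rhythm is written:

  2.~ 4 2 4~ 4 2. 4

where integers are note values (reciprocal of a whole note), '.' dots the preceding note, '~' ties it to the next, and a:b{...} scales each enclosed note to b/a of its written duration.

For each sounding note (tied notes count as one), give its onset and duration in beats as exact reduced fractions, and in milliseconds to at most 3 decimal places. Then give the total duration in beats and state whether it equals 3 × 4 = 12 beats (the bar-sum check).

1) 0.0ms=0b +1420.118ms=4b
2) 1420.118ms=4b +710.059ms=2b
3) 2130.178ms=6b +710.059ms=2b
4) 2840.237ms=8b +1065.089ms=3b
5) 3905.325ms=11b +355.03ms=1b
Σ=12b of 12 (169bpm 4/4) — PASS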